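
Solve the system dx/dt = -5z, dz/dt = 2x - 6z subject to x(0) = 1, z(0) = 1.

x(t) = -2e^(-3t)sin(t) + e^(-3t)cos(t), z(t) = -e^(-3t)sin(t) + e^(-3t)cos(t)

Coefficient matrix A = [[0, -5], [2, -6]].
Characteristic polynomial det(A - λI) = λ^2 + 6λ + 10 = 0.
Eigenvalues λ = -3 ± i (complex conjugate pair).
For λ=-3+i: an eigenvector is (-1,-1) - i(2,1) = (-1 - 2i, -1 - i).
A real fundamental pair from Re and Im of e^((-3+i)t)v: X_1 = e^(-3t)(cos(t)·(-1,-1) + sin(t)·(2,1)), X_2 = e^(-3t)(sin(t)·(-1,-1) - cos(t)·(2,1)).
General solution: K_1X_1 + K_2X_2.
Applying x(0)=1, z(0)=1 gives K_1=-1, K_2=0.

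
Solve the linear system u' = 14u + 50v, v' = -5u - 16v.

Coefficient matrix A = [[14, 50], [-5, -16]].
Characteristic polynomial det(A - λI) = λ^2 + 2λ + 26 = 0.
Eigenvalues λ = -1 ± 5i (complex conjugate pair).
For λ=-1+5i: an eigenvector is (1,0) - i(3,-1) = (1 - 3i, 0 + i).
A real fundamental pair from Re and Im of e^((-1+5i)t)v: X_1 = e^(-t)(cos(5t)·(1,0) + sin(5t)·(3,-1)), X_2 = e^(-t)(sin(5t)·(1,0) - cos(5t)·(3,-1)).
General solution: C_1X_1 + C_2X_2.

u(t) = 3C_1e^(-t)sin(5t) + C_1e^(-t)cos(5t) + C_2e^(-t)sin(5t) - 3C_2e^(-t)cos(5t), v(t) = -C_1e^(-t)sin(5t) + C_2e^(-t)cos(5t)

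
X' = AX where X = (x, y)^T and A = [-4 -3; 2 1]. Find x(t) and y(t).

x(t) = -3C_1e^(-2t) + C_2e^(-t), y(t) = 2C_1e^(-2t) - C_2e^(-t)

Coefficient matrix A = [[-4, -3], [2, 1]].
Characteristic polynomial det(A - λI) = λ^2 + 3λ + 2 = 0.
Eigenvalues λ = -2, -1.
For λ=-2: (A-λI) row 1 is [-2, -3], so an eigenvector is (-3, 2).
For λ=-1: (A-λI) row 1 is [-3, -3], so an eigenvector is (1, -1).
General solution: C_1e^(-2t)(-3,2) + C_2e^(-t)(1,-1).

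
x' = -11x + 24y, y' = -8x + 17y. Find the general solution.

Coefficient matrix A = [[-11, 24], [-8, 17]].
Characteristic polynomial det(A - λI) = λ^2 - 6λ + 5 = 0.
Eigenvalues λ = 5, 1.
For λ=5: (A-λI) row 1 is [-16, 24], so an eigenvector is (-3, -2).
For λ=1: (A-λI) row 1 is [-12, 24], so an eigenvector is (-2, -1).
General solution: c_1e^(5t)(-3,-2) + c_2e^(t)(-2,-1).

x(t) = -3c_1e^(5t) - 2c_2e^(t), y(t) = -2c_1e^(5t) - c_2e^(t)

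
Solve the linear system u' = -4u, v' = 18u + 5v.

Coefficient matrix A = [[-4, 0], [18, 5]].
Characteristic polynomial det(A - λI) = λ^2 - λ - 20 = 0.
Eigenvalues λ = 5, -4.
For λ=5: (A-λI) row 1 is [-9, 0], so an eigenvector is (0, -1).
For λ=-4: (A-λI) row 2 is [18, 9], so an eigenvector is (1, -2).
General solution: C_1e^(5t)(0,-1) + C_2e^(-4t)(1,-2).

u(t) = C_2e^(-4t), v(t) = -C_1e^(5t) - 2C_2e^(-4t)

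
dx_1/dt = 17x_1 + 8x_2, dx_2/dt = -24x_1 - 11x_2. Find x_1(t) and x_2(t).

Coefficient matrix A = [[17, 8], [-24, -11]].
Characteristic polynomial det(A - λI) = λ^2 - 6λ + 5 = 0.
Eigenvalues λ = 5, 1.
For λ=5: (A-λI) row 1 is [12, 8], so an eigenvector is (2, -3).
For λ=1: (A-λI) row 1 is [16, 8], so an eigenvector is (-1, 2).
General solution: c_1e^(5t)(2,-3) + c_2e^(t)(-1,2).

x_1(t) = 2c_1e^(5t) - c_2e^(t), x_2(t) = -3c_1e^(5t) + 2c_2e^(t)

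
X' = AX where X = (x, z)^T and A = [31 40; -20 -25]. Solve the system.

x(t) = -3c_1e^(3t)sin(4t) + c_1e^(3t)cos(4t) + c_2e^(3t)sin(4t) + 3c_2e^(3t)cos(4t), z(t) = 2c_1e^(3t)sin(4t) - c_1e^(3t)cos(4t) - c_2e^(3t)sin(4t) - 2c_2e^(3t)cos(4t)

Coefficient matrix A = [[31, 40], [-20, -25]].
Characteristic polynomial det(A - λI) = λ^2 - 6λ + 25 = 0.
Eigenvalues λ = 3 ± 4i (complex conjugate pair).
For λ=3+4i: an eigenvector is (1,-1) - i(-3,2) = (1 + 3i, -1 - 2i).
A real fundamental pair from Re and Im of e^((3+4i)t)v: X_1 = e^(3t)(cos(4t)·(1,-1) + sin(4t)·(-3,2)), X_2 = e^(3t)(sin(4t)·(1,-1) - cos(4t)·(-3,2)).
General solution: c_1X_1 + c_2X_2.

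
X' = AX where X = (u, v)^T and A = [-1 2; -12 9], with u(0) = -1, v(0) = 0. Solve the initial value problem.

u(t) = 2e^(5t) - 3e^(3t), v(t) = 6e^(5t) - 6e^(3t)

Coefficient matrix A = [[-1, 2], [-12, 9]].
Characteristic polynomial det(A - λI) = λ^2 - 8λ + 15 = 0.
Eigenvalues λ = 5, 3.
For λ=5: (A-λI) row 1 is [-6, 2], so an eigenvector is (1, 3).
For λ=3: (A-λI) row 1 is [-4, 2], so an eigenvector is (1, 2).
General solution: K_1e^(5t)(1,3) + K_2e^(3t)(1,2).
Applying u(0)=-1, v(0)=0 gives K_1=2, K_2=-3.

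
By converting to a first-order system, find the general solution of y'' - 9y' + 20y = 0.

y(t) = C_1e^(5t) + C_2e^(4t)

Let x_1 = y, x_2 = y'. Then x_1' = x_2 and x_2' = -20x_1 + 9x_2.
A = [[0,1],[-20,9]]; det(A-λI) = λ^2 - 9λ + 20.
Eigenvalues λ = 5, 4 with eigenvectors (1,5), (1,4).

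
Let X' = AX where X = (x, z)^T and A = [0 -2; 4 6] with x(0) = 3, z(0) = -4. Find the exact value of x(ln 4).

288

A = [[0,-2],[4,6]]; eigenvalues λ = 2, 4.
Eigenvectors: (-1,1) for λ=2, (1,-2) for λ=4.
From the initial condition, c_1 = -2, c_2 = 1.
x(ln 4) = (-2)(4^2)(-1) + (1)(4^4)(1) = 288.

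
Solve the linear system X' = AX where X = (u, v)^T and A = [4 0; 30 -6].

Coefficient matrix A = [[4, 0], [30, -6]].
Characteristic polynomial det(A - λI) = λ^2 + 2λ - 24 = 0.
Eigenvalues λ = 4, -6.
For λ=4: (A-λI) row 2 is [30, -10], so an eigenvector is (-1, -3).
For λ=-6: (A-λI) row 1 is [10, 0], so an eigenvector is (0, -1).
General solution: K_1e^(4t)(-1,-3) + K_2e^(-6t)(0,-1).

u(t) = -K_1e^(4t), v(t) = -3K_1e^(4t) - K_2e^(-6t)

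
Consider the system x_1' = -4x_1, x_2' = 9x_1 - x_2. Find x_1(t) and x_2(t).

Coefficient matrix A = [[-4, 0], [9, -1]].
Characteristic polynomial det(A - λI) = λ^2 + 5λ + 4 = 0.
Eigenvalues λ = -1, -4.
For λ=-1: (A-λI) row 1 is [-3, 0], so an eigenvector is (0, 1).
For λ=-4: (A-λI) row 2 is [9, 3], so an eigenvector is (1, -3).
General solution: C_1e^(-t)(0,1) + C_2e^(-4t)(1,-3).

x_1(t) = C_2e^(-4t), x_2(t) = C_1e^(-t) - 3C_2e^(-4t)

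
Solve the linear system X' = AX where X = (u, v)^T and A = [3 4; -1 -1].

Coefficient matrix A = [[3, 4], [-1, -1]].
Characteristic polynomial det(A - λI) = λ^2 - 2λ + 1 = 0.
Single eigenvalue λ = 1 with algebraic multiplicity 2.
Eigenvector v = (-2,1); generalized eigenvector w with (A-λI)w=v is (-3,1).
General solution: e^(t)[K_1·v + K_2·(t·v + w)].

u(t) = -2K_1e^(t) - 2K_2te^(t) - 3K_2e^(t), v(t) = K_1e^(t) + K_2te^(t) + K_2e^(t)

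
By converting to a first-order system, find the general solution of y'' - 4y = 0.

y(t) = C_1e^(2t) + C_2e^(-2t)

Let x_1 = y, x_2 = y'. Then x_1' = x_2 and x_2' = 4x_1.
A = [[0,1],[4,0]]; det(A-λI) = λ^2 - 4.
Eigenvalues λ = 2, -2 with eigenvectors (1,2), (1,-2).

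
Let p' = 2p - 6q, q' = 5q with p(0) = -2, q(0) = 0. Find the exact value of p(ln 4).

-32

A = [[2,-6],[0,5]]; eigenvalues λ = 5, 2.
Eigenvectors: (2,-1) for λ=5, (-1,0) for λ=2.
From the initial condition, c_1 = 0, c_2 = 2.
p(ln 4) = (0)(4^5)(2) + (2)(4^2)(-1) = -32.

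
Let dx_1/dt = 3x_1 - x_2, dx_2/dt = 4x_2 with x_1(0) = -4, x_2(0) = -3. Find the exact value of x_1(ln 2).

-8

A = [[3,-1],[0,4]]; eigenvalues λ = 4, 3.
Eigenvectors: (1,-1) for λ=4, (-1,0) for λ=3.
From the initial condition, c_1 = 3, c_2 = 7.
x_1(ln 2) = (3)(2^4)(1) + (7)(2^3)(-1) = -8.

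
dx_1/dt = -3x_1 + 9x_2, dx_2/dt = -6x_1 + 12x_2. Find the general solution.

x_1(t) = -C_1e^(6t) - 3C_2e^(3t), x_2(t) = -C_1e^(6t) - 2C_2e^(3t)

Coefficient matrix A = [[-3, 9], [-6, 12]].
Characteristic polynomial det(A - λI) = λ^2 - 9λ + 18 = 0.
Eigenvalues λ = 6, 3.
For λ=6: (A-λI) row 1 is [-9, 9], so an eigenvector is (-1, -1).
For λ=3: (A-λI) row 1 is [-6, 9], so an eigenvector is (-3, -2).
General solution: C_1e^(6t)(-1,-1) + C_2e^(3t)(-3,-2).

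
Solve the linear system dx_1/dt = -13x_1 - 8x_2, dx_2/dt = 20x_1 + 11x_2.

x_1(t) = c_1e^(-t)sin(4t) + c_1e^(-t)cos(4t) + c_2e^(-t)sin(4t) - c_2e^(-t)cos(4t), x_2(t) = -c_1e^(-t)sin(4t) - 2c_1e^(-t)cos(4t) - 2c_2e^(-t)sin(4t) + c_2e^(-t)cos(4t)

Coefficient matrix A = [[-13, -8], [20, 11]].
Characteristic polynomial det(A - λI) = λ^2 + 2λ + 17 = 0.
Eigenvalues λ = -1 ± 4i (complex conjugate pair).
For λ=-1+4i: an eigenvector is (1,-2) - i(1,-1) = (1 - i, -2 + i).
A real fundamental pair from Re and Im of e^((-1+4i)t)v: X_1 = e^(-t)(cos(4t)·(1,-2) + sin(4t)·(1,-1)), X_2 = e^(-t)(sin(4t)·(1,-2) - cos(4t)·(1,-1)).
General solution: c_1X_1 + c_2X_2.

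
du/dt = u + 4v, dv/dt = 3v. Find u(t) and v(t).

u(t) = 2C_1e^(3t) + C_2e^(t), v(t) = C_1e^(3t)

Coefficient matrix A = [[1, 4], [0, 3]].
Characteristic polynomial det(A - λI) = λ^2 - 4λ + 3 = 0.
Eigenvalues λ = 3, 1.
For λ=3: (A-λI) row 1 is [-2, 4], so an eigenvector is (2, 1).
For λ=1: (A-λI) row 1 is [0, 4], so an eigenvector is (1, 0).
General solution: C_1e^(3t)(2,1) + C_2e^(t)(1,0).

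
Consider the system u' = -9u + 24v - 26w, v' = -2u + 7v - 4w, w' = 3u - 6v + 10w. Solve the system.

Coefficient matrix A = [[-9, 24, -26], [-2, 7, -4], [3, -6, 10]].
det(A - λI) = 0 gives eigenvalues λ = 1, 4, 3.
For λ=1: eigenvector (5,1,-1).
For λ=4: eigenvector (-2,0,1).
For λ=3: eigenvector (2,1,0).
General solution: C_1e^(t)(5,1,-1) + C_2e^(4t)(-2,0,1) + C_3e^(3t)(2,1,0).

u(t) = 5C_1e^(t) - 2C_2e^(4t) + 2C_3e^(3t), v(t) = C_1e^(t) + C_3e^(3t), w(t) = -C_1e^(t) + C_2e^(4t)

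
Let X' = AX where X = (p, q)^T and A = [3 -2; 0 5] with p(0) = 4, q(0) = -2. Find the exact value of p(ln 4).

2176

A = [[3,-2],[0,5]]; eigenvalues λ = 3, 5.
Eigenvectors: (-1,0) for λ=3, (1,-1) for λ=5.
From the initial condition, c_1 = -2, c_2 = 2.
p(ln 4) = (-2)(4^3)(-1) + (2)(4^5)(1) = 2176.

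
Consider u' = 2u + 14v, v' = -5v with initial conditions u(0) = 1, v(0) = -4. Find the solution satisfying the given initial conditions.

Coefficient matrix A = [[2, 14], [0, -5]].
Characteristic polynomial det(A - λI) = λ^2 + 3λ - 10 = 0.
Eigenvalues λ = 2, -5.
For λ=2: (A-λI) row 1 is [0, 14], so an eigenvector is (1, 0).
For λ=-5: (A-λI) row 1 is [7, 14], so an eigenvector is (-2, 1).
General solution: K_1e^(2t)(1,0) + K_2e^(-5t)(-2,1).
Applying u(0)=1, v(0)=-4 gives K_1=-7, K_2=-4.

u(t) = -7e^(2t) + 8e^(-5t), v(t) = -4e^(-5t)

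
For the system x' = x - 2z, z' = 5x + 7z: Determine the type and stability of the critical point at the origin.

A = [[1,-2],[5,7]]; det(A-λI) = λ^2 - 8λ + 17.
λ = 4 ± i: positive real part.

unstable spiral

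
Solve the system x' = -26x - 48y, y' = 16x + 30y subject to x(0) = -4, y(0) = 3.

x(t) = -6e^(6t) + 2e^(-2t), y(t) = 4e^(6t) - e^(-2t)

Coefficient matrix A = [[-26, -48], [16, 30]].
Characteristic polynomial det(A - λI) = λ^2 - 4λ - 12 = 0.
Eigenvalues λ = 6, -2.
For λ=6: (A-λI) row 1 is [-32, -48], so an eigenvector is (3, -2).
For λ=-2: (A-λI) row 1 is [-24, -48], so an eigenvector is (-2, 1).
General solution: C_1e^(6t)(3,-2) + C_2e^(-2t)(-2,1).
Applying x(0)=-4, y(0)=3 gives C_1=-2, C_2=-1.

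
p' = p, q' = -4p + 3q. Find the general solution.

Coefficient matrix A = [[1, 0], [-4, 3]].
Characteristic polynomial det(A - λI) = λ^2 - 4λ + 3 = 0.
Eigenvalues λ = 1, 3.
For λ=1: (A-λI) row 2 is [-4, 2], so an eigenvector is (1, 2).
For λ=3: (A-λI) row 1 is [-2, 0], so an eigenvector is (0, 1).
General solution: C_1e^(t)(1,2) + C_2e^(3t)(0,1).

p(t) = C_1e^(t), q(t) = 2C_1e^(t) + C_2e^(3t)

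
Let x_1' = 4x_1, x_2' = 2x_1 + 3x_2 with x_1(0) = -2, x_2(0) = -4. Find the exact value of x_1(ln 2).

A = [[4,0],[2,3]]; eigenvalues λ = 3, 4.
Eigenvectors: (0,-1) for λ=3, (-1,-2) for λ=4.
From the initial condition, c_1 = 0, c_2 = 2.
x_1(ln 2) = (0)(2^3)(0) + (2)(2^4)(-1) = -32.

-32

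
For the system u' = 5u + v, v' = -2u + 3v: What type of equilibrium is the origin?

unstable spiral

A = [[5,1],[-2,3]]; det(A-λI) = λ^2 - 8λ + 17.
λ = 4 ± i: positive real part.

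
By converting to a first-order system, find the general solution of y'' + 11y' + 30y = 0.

y(t) = K_1e^(-6t) + K_2e^(-5t)

Let x_1 = y, x_2 = y'. Then x_1' = x_2 and x_2' = -30x_1 - 11x_2.
A = [[0,1],[-30,-11]]; det(A-λI) = λ^2 + 11λ + 30.
Eigenvalues λ = -6, -5 with eigenvectors (1,-6), (1,-5).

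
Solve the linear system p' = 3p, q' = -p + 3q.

Coefficient matrix A = [[3, 0], [-1, 3]].
Characteristic polynomial det(A - λI) = λ^2 - 6λ + 9 = 0.
Single eigenvalue λ = 3 with algebraic multiplicity 2.
Eigenvector v = (0,-1); generalized eigenvector w with (A-λI)w=v is (1,3).
General solution: e^(3t)[c_1·v + c_2·(t·v + w)].

p(t) = c_2e^(3t), q(t) = -c_1e^(3t) - c_2te^(3t) + 3c_2e^(3t)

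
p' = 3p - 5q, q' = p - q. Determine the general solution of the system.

Coefficient matrix A = [[3, -5], [1, -1]].
Characteristic polynomial det(A - λI) = λ^2 - 2λ + 2 = 0.
Eigenvalues λ = 1 ± i (complex conjugate pair).
For λ=1+i: an eigenvector is (-2,-1) - i(1,0) = (-2 - i, -1).
A real fundamental pair from Re and Im of e^((1+i)t)v: X_1 = e^(t)(cos(t)·(-2,-1) + sin(t)·(1,0)), X_2 = e^(t)(sin(t)·(-2,-1) - cos(t)·(1,0)).
General solution: c_1X_1 + c_2X_2.

p(t) = c_1e^(t)sin(t) - 2c_1e^(t)cos(t) - 2c_2e^(t)sin(t) - c_2e^(t)cos(t), q(t) = -c_1e^(t)cos(t) - c_2e^(t)sin(t)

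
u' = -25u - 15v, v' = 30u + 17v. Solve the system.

u(t) = -c_1e^(-4t)sin(3t) - 2c_1e^(-4t)cos(3t) - 2c_2e^(-4t)sin(3t) + c_2e^(-4t)cos(3t), v(t) = c_1e^(-4t)sin(3t) + 3c_1e^(-4t)cos(3t) + 3c_2e^(-4t)sin(3t) - c_2e^(-4t)cos(3t)

Coefficient matrix A = [[-25, -15], [30, 17]].
Characteristic polynomial det(A - λI) = λ^2 + 8λ + 25 = 0.
Eigenvalues λ = -4 ± 3i (complex conjugate pair).
For λ=-4+3i: an eigenvector is (-2,3) - i(-1,1) = (-2 + i, 3 - i).
A real fundamental pair from Re and Im of e^((-4+3i)t)v: X_1 = e^(-4t)(cos(3t)·(-2,3) + sin(3t)·(-1,1)), X_2 = e^(-4t)(sin(3t)·(-2,3) - cos(3t)·(-1,1)).
General solution: c_1X_1 + c_2X_2.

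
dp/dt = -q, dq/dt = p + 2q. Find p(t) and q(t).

p(t) = K_1e^(t) + K_2te^(t), q(t) = -K_1e^(t) - K_2te^(t) - K_2e^(t)

Coefficient matrix A = [[0, -1], [1, 2]].
Characteristic polynomial det(A - λI) = λ^2 - 2λ + 1 = 0.
Single eigenvalue λ = 1 with algebraic multiplicity 2.
Eigenvector v = (1,-1); generalized eigenvector w with (A-λI)w=v is (0,-1).
General solution: e^(t)[K_1·v + K_2·(t·v + w)].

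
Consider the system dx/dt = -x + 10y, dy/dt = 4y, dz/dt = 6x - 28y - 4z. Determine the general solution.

Coefficient matrix A = [[-1, 10, 0], [0, 4, 0], [6, -28, -4]].
det(A - λI) = 0 gives eigenvalues λ = -1, 4, -4.
For λ=-1: eigenvector (1,0,2).
For λ=4: eigenvector (2,1,-2).
For λ=-4: eigenvector (0,0,1).
General solution: c_1e^(-t)(1,0,2) + c_2e^(4t)(2,1,-2) + c_3e^(-4t)(0,0,1).

x(t) = c_1e^(-t) + 2c_2e^(4t), y(t) = c_2e^(4t), z(t) = 2c_1e^(-t) - 2c_2e^(4t) + c_3e^(-4t)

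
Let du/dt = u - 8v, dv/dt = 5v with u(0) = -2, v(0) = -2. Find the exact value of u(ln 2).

A = [[1,-8],[0,5]]; eigenvalues λ = 1, 5.
Eigenvectors: (-1,0) for λ=1, (2,-1) for λ=5.
From the initial condition, c_1 = 6, c_2 = 2.
u(ln 2) = (6)(2^1)(-1) + (2)(2^5)(2) = 116.

116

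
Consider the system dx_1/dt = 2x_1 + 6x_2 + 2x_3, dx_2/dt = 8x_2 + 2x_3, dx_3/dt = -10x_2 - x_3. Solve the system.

x_1(t) = c_1e^(2t) - 2c_2e^(3t) + c_3e^(4t), x_2(t) = -2c_2e^(3t) + c_3e^(4t), x_3(t) = 5c_2e^(3t) - 2c_3e^(4t)

Coefficient matrix A = [[2, 6, 2], [0, 8, 2], [0, -10, -1]].
det(A - λI) = 0 gives eigenvalues λ = 2, 3, 4.
For λ=2: eigenvector (1,0,0).
For λ=3: eigenvector (-2,-2,5).
For λ=4: eigenvector (1,1,-2).
General solution: c_1e^(2t)(1,0,0) + c_2e^(3t)(-2,-2,5) + c_3e^(4t)(1,1,-2).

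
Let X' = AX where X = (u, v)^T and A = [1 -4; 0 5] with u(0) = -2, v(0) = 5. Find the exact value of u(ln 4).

-5108

A = [[1,-4],[0,5]]; eigenvalues λ = 1, 5.
Eigenvectors: (-1,0) for λ=1, (1,-1) for λ=5.
From the initial condition, c_1 = -3, c_2 = -5.
u(ln 4) = (-3)(4^1)(-1) + (-5)(4^5)(1) = -5108.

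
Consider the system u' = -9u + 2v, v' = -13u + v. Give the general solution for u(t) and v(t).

u(t) = c_1e^(-4t)sin(t) + c_1e^(-4t)cos(t) + c_2e^(-4t)sin(t) - c_2e^(-4t)cos(t), v(t) = 2c_1e^(-4t)sin(t) + 3c_1e^(-4t)cos(t) + 3c_2e^(-4t)sin(t) - 2c_2e^(-4t)cos(t)

Coefficient matrix A = [[-9, 2], [-13, 1]].
Characteristic polynomial det(A - λI) = λ^2 + 8λ + 17 = 0.
Eigenvalues λ = -4 ± i (complex conjugate pair).
For λ=-4+i: an eigenvector is (1,3) - i(1,2) = (1 - i, 3 - 2i).
A real fundamental pair from Re and Im of e^((-4+i)t)v: X_1 = e^(-4t)(cos(t)·(1,3) + sin(t)·(1,2)), X_2 = e^(-4t)(sin(t)·(1,3) - cos(t)·(1,2)).
General solution: c_1X_1 + c_2X_2.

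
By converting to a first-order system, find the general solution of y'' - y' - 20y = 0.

Let x_1 = y, x_2 = y'. Then x_1' = x_2 and x_2' = 20x_1 + x_2.
A = [[0,1],[20,1]]; det(A-λI) = λ^2 - λ - 20.
Eigenvalues λ = -4, 5 with eigenvectors (1,-4), (1,5).

y(t) = c_1e^(-4t) + c_2e^(5t)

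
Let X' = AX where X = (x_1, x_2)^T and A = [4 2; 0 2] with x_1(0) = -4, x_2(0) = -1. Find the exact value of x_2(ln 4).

A = [[4,2],[0,2]]; eigenvalues λ = 2, 4.
Eigenvectors: (1,-1) for λ=2, (1,0) for λ=4.
From the initial condition, c_1 = 1, c_2 = -5.
x_2(ln 4) = (1)(4^2)(-1) + (-5)(4^4)(0) = -16.

-16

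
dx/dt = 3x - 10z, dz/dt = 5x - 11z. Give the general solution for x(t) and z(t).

Coefficient matrix A = [[3, -10], [5, -11]].
Characteristic polynomial det(A - λI) = λ^2 + 8λ + 17 = 0.
Eigenvalues λ = -4 ± i (complex conjugate pair).
For λ=-4+i: an eigenvector is (1,1) - i(-3,-2) = (1 + 3i, 1 + 2i).
A real fundamental pair from Re and Im of e^((-4+i)t)v: X_1 = e^(-4t)(cos(t)·(1,1) + sin(t)·(-3,-2)), X_2 = e^(-4t)(sin(t)·(1,1) - cos(t)·(-3,-2)).
General solution: C_1X_1 + C_2X_2.

x(t) = -3C_1e^(-4t)sin(t) + C_1e^(-4t)cos(t) + C_2e^(-4t)sin(t) + 3C_2e^(-4t)cos(t), z(t) = -2C_1e^(-4t)sin(t) + C_1e^(-4t)cos(t) + C_2e^(-4t)sin(t) + 2C_2e^(-4t)cos(t)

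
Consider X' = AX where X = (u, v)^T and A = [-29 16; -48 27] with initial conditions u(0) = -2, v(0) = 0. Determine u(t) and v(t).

Coefficient matrix A = [[-29, 16], [-48, 27]].
Characteristic polynomial det(A - λI) = λ^2 + 2λ - 15 = 0.
Eigenvalues λ = -5, 3.
For λ=-5: (A-λI) row 1 is [-24, 16], so an eigenvector is (-2, -3).
For λ=3: (A-λI) row 1 is [-32, 16], so an eigenvector is (-1, -2).
General solution: c_1e^(-5t)(-2,-3) + c_2e^(3t)(-1,-2).
Applying u(0)=-2, v(0)=0 gives c_1=4, c_2=-6.

u(t) = 6e^(3t) - 8e^(-5t), v(t) = 12e^(3t) - 12e^(-5t)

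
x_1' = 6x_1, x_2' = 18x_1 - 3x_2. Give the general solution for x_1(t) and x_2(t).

x_1(t) = c_1e^(6t), x_2(t) = 2c_1e^(6t) - c_2e^(-3t)

Coefficient matrix A = [[6, 0], [18, -3]].
Characteristic polynomial det(A - λI) = λ^2 - 3λ - 18 = 0.
Eigenvalues λ = 6, -3.
For λ=6: (A-λI) row 2 is [18, -9], so an eigenvector is (1, 2).
For λ=-3: (A-λI) row 1 is [9, 0], so an eigenvector is (0, -1).
General solution: c_1e^(6t)(1,2) + c_2e^(-3t)(0,-1).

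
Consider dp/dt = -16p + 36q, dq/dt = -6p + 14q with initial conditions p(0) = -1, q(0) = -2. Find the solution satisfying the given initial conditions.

p(t) = -10e^(2t) + 9e^(-4t), q(t) = -5e^(2t) + 3e^(-4t)

Coefficient matrix A = [[-16, 36], [-6, 14]].
Characteristic polynomial det(A - λI) = λ^2 + 2λ - 8 = 0.
Eigenvalues λ = 2, -4.
For λ=2: (A-λI) row 1 is [-18, 36], so an eigenvector is (2, 1).
For λ=-4: (A-λI) row 1 is [-12, 36], so an eigenvector is (3, 1).
General solution: C_1e^(2t)(2,1) + C_2e^(-4t)(3,1).
Applying p(0)=-1, q(0)=-2 gives C_1=-5, C_2=3.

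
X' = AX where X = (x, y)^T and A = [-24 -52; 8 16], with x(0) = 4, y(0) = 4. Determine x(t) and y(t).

x(t) = -72e^(-4t)sin(4t) + 4e^(-4t)cos(4t), y(t) = 28e^(-4t)sin(4t) + 4e^(-4t)cos(4t)

Coefficient matrix A = [[-24, -52], [8, 16]].
Characteristic polynomial det(A - λI) = λ^2 + 8λ + 32 = 0.
Eigenvalues λ = -4 ± 4i (complex conjugate pair).
For λ=-4+4i: an eigenvector is (-2,1) - i(-3,1) = (-2 + 3i, 1 - i).
A real fundamental pair from Re and Im of e^((-4+4i)t)v: X_1 = e^(-4t)(cos(4t)·(-2,1) + sin(4t)·(-3,1)), X_2 = e^(-4t)(sin(4t)·(-2,1) - cos(4t)·(-3,1)).
General solution: c_1X_1 + c_2X_2.
Applying x(0)=4, y(0)=4 gives c_1=16, c_2=12.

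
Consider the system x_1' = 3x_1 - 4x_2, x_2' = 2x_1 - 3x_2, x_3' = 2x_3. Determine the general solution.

x_1(t) = -K_1e^(-t) + 2K_3e^(t), x_2(t) = -K_1e^(-t) + K_3e^(t), x_3(t) = K_2e^(2t)

Coefficient matrix A = [[3, -4, 0], [2, -3, 0], [0, 0, 2]].
det(A - λI) = 0 gives eigenvalues λ = -1, 2, 1.
For λ=-1: eigenvector (-1,-1,0).
For λ=2: eigenvector (0,0,1).
For λ=1: eigenvector (2,1,0).
General solution: K_1e^(-t)(-1,-1,0) + K_2e^(2t)(0,0,1) + K_3e^(t)(2,1,0).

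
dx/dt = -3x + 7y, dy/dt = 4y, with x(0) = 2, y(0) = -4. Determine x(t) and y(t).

x(t) = -4e^(4t) + 6e^(-3t), y(t) = -4e^(4t)

Coefficient matrix A = [[-3, 7], [0, 4]].
Characteristic polynomial det(A - λI) = λ^2 - λ - 12 = 0.
Eigenvalues λ = -3, 4.
For λ=-3: (A-λI) row 1 is [0, 7], so an eigenvector is (1, 0).
For λ=4: (A-λI) row 1 is [-7, 7], so an eigenvector is (-1, -1).
General solution: c_1e^(-3t)(1,0) + c_2e^(4t)(-1,-1).
Applying x(0)=2, y(0)=-4 gives c_1=6, c_2=4.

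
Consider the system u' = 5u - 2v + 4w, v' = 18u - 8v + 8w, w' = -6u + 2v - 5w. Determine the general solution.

Coefficient matrix A = [[5, -2, 4], [18, -8, 8], [-6, 2, -5]].
det(A - λI) = 0 gives eigenvalues λ = -3, -4, -1.
For λ=-3: eigenvector (1,2,-1).
For λ=-4: eigenvector (2,5,-2).
For λ=-1: eigenvector (2,4,-1).
General solution: C_1e^(-3t)(1,2,-1) + C_2e^(-4t)(2,5,-2) + C_3e^(-t)(2,4,-1).

u(t) = C_1e^(-3t) + 2C_2e^(-4t) + 2C_3e^(-t), v(t) = 2C_1e^(-3t) + 5C_2e^(-4t) + 4C_3e^(-t), w(t) = -C_1e^(-3t) - 2C_2e^(-4t) - C_3e^(-t)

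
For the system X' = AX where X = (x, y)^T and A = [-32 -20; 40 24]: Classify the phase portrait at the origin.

stable spiral

A = [[-32,-20],[40,24]]; det(A-λI) = λ^2 + 8λ + 32.
λ = -4 ± 4i: negative real part.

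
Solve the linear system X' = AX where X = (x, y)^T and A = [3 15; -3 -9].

x(t) = 2c_1e^(-3t)sin(3t) + c_1e^(-3t)cos(3t) + c_2e^(-3t)sin(3t) - 2c_2e^(-3t)cos(3t), y(t) = -c_1e^(-3t)sin(3t) + c_2e^(-3t)cos(3t)

Coefficient matrix A = [[3, 15], [-3, -9]].
Characteristic polynomial det(A - λI) = λ^2 + 6λ + 18 = 0.
Eigenvalues λ = -3 ± 3i (complex conjugate pair).
For λ=-3+3i: an eigenvector is (1,0) - i(2,-1) = (1 - 2i, 0 + i).
A real fundamental pair from Re and Im of e^((-3+3i)t)v: X_1 = e^(-3t)(cos(3t)·(1,0) + sin(3t)·(2,-1)), X_2 = e^(-3t)(sin(3t)·(1,0) - cos(3t)·(2,-1)).
General solution: c_1X_1 + c_2X_2.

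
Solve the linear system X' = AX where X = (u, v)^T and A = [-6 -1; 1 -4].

Coefficient matrix A = [[-6, -1], [1, -4]].
Characteristic polynomial det(A - λI) = λ^2 + 10λ + 25 = 0.
Single eigenvalue λ = -5 with algebraic multiplicity 2.
Eigenvector v = (1,-1); generalized eigenvector w with (A-λI)w=v is (-2,1).
General solution: e^(-5t)[c_1·v + c_2·(t·v + w)].

u(t) = c_1e^(-5t) + c_2te^(-5t) - 2c_2e^(-5t), v(t) = -c_1e^(-5t) - c_2te^(-5t) + c_2e^(-5t)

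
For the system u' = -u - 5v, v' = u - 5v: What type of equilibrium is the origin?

A = [[-1,-5],[1,-5]]; det(A-λI) = λ^2 + 6λ + 10.
λ = -3 ± i: negative real part.

stable spiral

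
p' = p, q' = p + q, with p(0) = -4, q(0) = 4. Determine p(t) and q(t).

Coefficient matrix A = [[1, 0], [1, 1]].
Characteristic polynomial det(A - λI) = λ^2 - 2λ + 1 = 0.
Single eigenvalue λ = 1 with algebraic multiplicity 2.
Eigenvector v = (0,1); generalized eigenvector w with (A-λI)w=v is (1,-1).
General solution: e^(t)[K_1·v + K_2·(t·v + w)].
Applying p(0)=-4, q(0)=4 gives K_1=0, K_2=-4.

p(t) = -4e^(t), q(t) = -4te^(t) + 4e^(t)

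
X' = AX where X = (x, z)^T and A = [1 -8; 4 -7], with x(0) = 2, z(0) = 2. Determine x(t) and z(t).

Coefficient matrix A = [[1, -8], [4, -7]].
Characteristic polynomial det(A - λI) = λ^2 + 6λ + 25 = 0.
Eigenvalues λ = -3 ± 4i (complex conjugate pair).
For λ=-3+4i: an eigenvector is (1,1) - i(-1,0) = (1 + i, 1).
A real fundamental pair from Re and Im of e^((-3+4i)t)v: X_1 = e^(-3t)(cos(4t)·(1,1) + sin(4t)·(-1,0)), X_2 = e^(-3t)(sin(4t)·(1,1) - cos(4t)·(-1,0)).
General solution: C_1X_1 + C_2X_2.
Applying x(0)=2, z(0)=2 gives C_1=2, C_2=0.

x(t) = -2e^(-3t)sin(4t) + 2e^(-3t)cos(4t), z(t) = 2e^(-3t)cos(4t)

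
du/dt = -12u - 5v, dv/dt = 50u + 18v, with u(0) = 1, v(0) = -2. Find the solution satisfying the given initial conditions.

Coefficient matrix A = [[-12, -5], [50, 18]].
Characteristic polynomial det(A - λI) = λ^2 - 6λ + 34 = 0.
Eigenvalues λ = 3 ± 5i (complex conjugate pair).
For λ=3+5i: an eigenvector is (0,1) - i(-1,3) = (0 + i, 1 - 3i).
A real fundamental pair from Re and Im of e^((3+5i)t)v: X_1 = e^(3t)(cos(5t)·(0,1) + sin(5t)·(-1,3)), X_2 = e^(3t)(sin(5t)·(0,1) - cos(5t)·(-1,3)).
General solution: c_1X_1 + c_2X_2.
Applying u(0)=1, v(0)=-2 gives c_1=1, c_2=1.

u(t) = -e^(3t)sin(5t) + e^(3t)cos(5t), v(t) = 4e^(3t)sin(5t) - 2e^(3t)cos(5t)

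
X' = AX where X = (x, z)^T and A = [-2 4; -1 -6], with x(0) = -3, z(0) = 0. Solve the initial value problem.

Coefficient matrix A = [[-2, 4], [-1, -6]].
Characteristic polynomial det(A - λI) = λ^2 + 8λ + 16 = 0.
Single eigenvalue λ = -4 with algebraic multiplicity 2.
Eigenvector v = (2,-1); generalized eigenvector w with (A-λI)w=v is (1,0).
General solution: e^(-4t)[K_1·v + K_2·(t·v + w)].
Applying x(0)=-3, z(0)=0 gives K_1=0, K_2=-3.

x(t) = -6te^(-4t) - 3e^(-4t), z(t) = 3te^(-4t)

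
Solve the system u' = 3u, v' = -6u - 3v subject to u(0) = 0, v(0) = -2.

u(t) = 0, v(t) = -2e^(-3t)

Coefficient matrix A = [[3, 0], [-6, -3]].
Characteristic polynomial det(A - λI) = λ^2 - 9 = 0.
Eigenvalues λ = -3, 3.
For λ=-3: (A-λI) row 1 is [6, 0], so an eigenvector is (0, -1).
For λ=3: (A-λI) row 2 is [-6, -6], so an eigenvector is (1, -1).
General solution: K_1e^(-3t)(0,-1) + K_2e^(3t)(1,-1).
Applying u(0)=0, v(0)=-2 gives K_1=2, K_2=0.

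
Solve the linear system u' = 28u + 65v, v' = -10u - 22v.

Coefficient matrix A = [[28, 65], [-10, -22]].
Characteristic polynomial det(A - λI) = λ^2 - 6λ + 34 = 0.
Eigenvalues λ = 3 ± 5i (complex conjugate pair).
For λ=3+5i: an eigenvector is (2,-1) - i(-3,1) = (2 + 3i, -1 - i).
A real fundamental pair from Re and Im of e^((3+5i)t)v: X_1 = e^(3t)(cos(5t)·(2,-1) + sin(5t)·(-3,1)), X_2 = e^(3t)(sin(5t)·(2,-1) - cos(5t)·(-3,1)).
General solution: c_1X_1 + c_2X_2.

u(t) = -3c_1e^(3t)sin(5t) + 2c_1e^(3t)cos(5t) + 2c_2e^(3t)sin(5t) + 3c_2e^(3t)cos(5t), v(t) = c_1e^(3t)sin(5t) - c_1e^(3t)cos(5t) - c_2e^(3t)sin(5t) - c_2e^(3t)cos(5t)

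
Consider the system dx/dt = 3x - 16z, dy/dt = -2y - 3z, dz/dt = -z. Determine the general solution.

x(t) = 4c_1e^(-t) + c_3e^(3t), y(t) = -3c_1e^(-t) + c_2e^(-2t), z(t) = c_1e^(-t)

Coefficient matrix A = [[3, 0, -16], [0, -2, -3], [0, 0, -1]].
det(A - λI) = 0 gives eigenvalues λ = -1, -2, 3.
For λ=-1: eigenvector (4,-3,1).
For λ=-2: eigenvector (0,1,0).
For λ=3: eigenvector (1,0,0).
General solution: c_1e^(-t)(4,-3,1) + c_2e^(-2t)(0,1,0) + c_3e^(3t)(1,0,0).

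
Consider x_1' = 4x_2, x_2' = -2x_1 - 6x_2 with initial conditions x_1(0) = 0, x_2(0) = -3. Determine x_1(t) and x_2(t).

Coefficient matrix A = [[0, 4], [-2, -6]].
Characteristic polynomial det(A - λI) = λ^2 + 6λ + 8 = 0.
Eigenvalues λ = -4, -2.
For λ=-4: (A-λI) row 1 is [4, 4], so an eigenvector is (1, -1).
For λ=-2: (A-λI) row 1 is [2, 4], so an eigenvector is (-2, 1).
General solution: C_1e^(-4t)(1,-1) + C_2e^(-2t)(-2,1).
Applying x_1(0)=0, x_2(0)=-3 gives C_1=6, C_2=3.

x_1(t) = -6e^(-2t) + 6e^(-4t), x_2(t) = 3e^(-2t) - 6e^(-4t)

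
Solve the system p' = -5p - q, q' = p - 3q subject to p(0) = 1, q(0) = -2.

p(t) = te^(-4t) + e^(-4t), q(t) = -te^(-4t) - 2e^(-4t)

Coefficient matrix A = [[-5, -1], [1, -3]].
Characteristic polynomial det(A - λI) = λ^2 + 8λ + 16 = 0.
Single eigenvalue λ = -4 with algebraic multiplicity 2.
Eigenvector v = (-1,1); generalized eigenvector w with (A-λI)w=v is (1,0).
General solution: e^(-4t)[K_1·v + K_2·(t·v + w)].
Applying p(0)=1, q(0)=-2 gives K_1=-2, K_2=-1.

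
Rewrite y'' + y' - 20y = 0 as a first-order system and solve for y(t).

Let x_1 = y, x_2 = y'. Then x_1' = x_2 and x_2' = 20x_1 - x_2.
A = [[0,1],[20,-1]]; det(A-λI) = λ^2 + λ - 20.
Eigenvalues λ = -5, 4 with eigenvectors (1,-5), (1,4).

y(t) = c_1e^(-5t) + c_2e^(4t)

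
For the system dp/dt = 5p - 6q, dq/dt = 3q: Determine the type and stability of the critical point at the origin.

unstable node

A = [[5,-6],[0,3]]; det(A-λI) = λ^2 - 8λ + 15.
λ = 3, 5: both positive.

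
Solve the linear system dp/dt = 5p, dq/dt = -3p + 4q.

p(t) = -K_1e^(5t), q(t) = 3K_1e^(5t) - K_2e^(4t)

Coefficient matrix A = [[5, 0], [-3, 4]].
Characteristic polynomial det(A - λI) = λ^2 - 9λ + 20 = 0.
Eigenvalues λ = 5, 4.
For λ=5: (A-λI) row 2 is [-3, -1], so an eigenvector is (-1, 3).
For λ=4: (A-λI) row 1 is [1, 0], so an eigenvector is (0, -1).
General solution: K_1e^(5t)(-1,3) + K_2e^(4t)(0,-1).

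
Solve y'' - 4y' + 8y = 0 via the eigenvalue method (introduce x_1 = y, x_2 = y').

y(t) = C_1e^(2t)cos(2t) + C_2e^(2t)sin(2t)

Let x_1 = y, x_2 = y'. Then x_1' = x_2 and x_2' = -8x_1 + 4x_2.
A = [[0,1],[-8,4]]; det(A-λI) = λ^2 - 4λ + 8.
Eigenvalues λ = 2 ± 2i.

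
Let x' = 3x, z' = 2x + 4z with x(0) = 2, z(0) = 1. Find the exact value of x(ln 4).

A = [[3,0],[2,4]]; eigenvalues λ = 4, 3.
Eigenvectors: (0,1) for λ=4, (1,-2) for λ=3.
From the initial condition, c_1 = 5, c_2 = 2.
x(ln 4) = (5)(4^4)(0) + (2)(4^3)(1) = 128.

128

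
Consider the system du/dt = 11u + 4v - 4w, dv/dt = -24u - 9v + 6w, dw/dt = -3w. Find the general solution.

Coefficient matrix A = [[11, 4, -4], [-24, -9, 6], [0, 0, -3]].
det(A - λI) = 0 gives eigenvalues λ = -3, 3, -1.
For λ=-3: eigenvector (0,1,1).
For λ=3: eigenvector (1,-2,0).
For λ=-1: eigenvector (1,-3,0).
General solution: C_1e^(-3t)(0,1,1) + C_2e^(3t)(1,-2,0) + C_3e^(-t)(1,-3,0).

u(t) = C_2e^(3t) + C_3e^(-t), v(t) = C_1e^(-3t) - 2C_2e^(3t) - 3C_3e^(-t), w(t) = C_1e^(-3t)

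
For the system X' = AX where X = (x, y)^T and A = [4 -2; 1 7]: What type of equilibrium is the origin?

A = [[4,-2],[1,7]]; det(A-λI) = λ^2 - 11λ + 30.
λ = 6, 5: both positive.

unstable node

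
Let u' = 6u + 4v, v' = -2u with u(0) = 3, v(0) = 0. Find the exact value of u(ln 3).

A = [[6,4],[-2,0]]; eigenvalues λ = 4, 2.
Eigenvectors: (-2,1) for λ=4, (-1,1) for λ=2.
From the initial condition, c_1 = -3, c_2 = 3.
u(ln 3) = (-3)(3^4)(-2) + (3)(3^2)(-1) = 459.

459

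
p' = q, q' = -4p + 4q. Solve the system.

Coefficient matrix A = [[0, 1], [-4, 4]].
Characteristic polynomial det(A - λI) = λ^2 - 4λ + 4 = 0.
Single eigenvalue λ = 2 with algebraic multiplicity 2.
Eigenvector v = (-1,-2); generalized eigenvector w with (A-λI)w=v is (0,-1).
General solution: e^(2t)[c_1·v + c_2·(t·v + w)].

p(t) = -c_1e^(2t) - c_2te^(2t), q(t) = -2c_1e^(2t) - 2c_2te^(2t) - c_2e^(2t)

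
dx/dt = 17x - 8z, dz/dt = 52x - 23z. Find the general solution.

x(t) = -C_1e^(-3t)sin(4t) - C_1e^(-3t)cos(4t) - C_2e^(-3t)sin(4t) + C_2e^(-3t)cos(4t), z(t) = -3C_1e^(-3t)sin(4t) - 2C_1e^(-3t)cos(4t) - 2C_2e^(-3t)sin(4t) + 3C_2e^(-3t)cos(4t)

Coefficient matrix A = [[17, -8], [52, -23]].
Characteristic polynomial det(A - λI) = λ^2 + 6λ + 25 = 0.
Eigenvalues λ = -3 ± 4i (complex conjugate pair).
For λ=-3+4i: an eigenvector is (-1,-2) - i(-1,-3) = (-1 + i, -2 + 3i).
A real fundamental pair from Re and Im of e^((-3+4i)t)v: X_1 = e^(-3t)(cos(4t)·(-1,-2) + sin(4t)·(-1,-3)), X_2 = e^(-3t)(sin(4t)·(-1,-2) - cos(4t)·(-1,-3)).
General solution: C_1X_1 + C_2X_2.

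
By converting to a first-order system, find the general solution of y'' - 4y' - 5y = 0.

y(t) = c_1e^(5t) + c_2e^(-t)

Let x_1 = y, x_2 = y'. Then x_1' = x_2 and x_2' = 5x_1 + 4x_2.
A = [[0,1],[5,4]]; det(A-λI) = λ^2 - 4λ - 5.
Eigenvalues λ = 5, -1 with eigenvectors (1,5), (1,-1).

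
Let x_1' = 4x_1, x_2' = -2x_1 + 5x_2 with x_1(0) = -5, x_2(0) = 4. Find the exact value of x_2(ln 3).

2592

A = [[4,0],[-2,5]]; eigenvalues λ = 4, 5.
Eigenvectors: (-1,-2) for λ=4, (0,-1) for λ=5.
From the initial condition, c_1 = 5, c_2 = -14.
x_2(ln 3) = (5)(3^4)(-2) + (-14)(3^5)(-1) = 2592.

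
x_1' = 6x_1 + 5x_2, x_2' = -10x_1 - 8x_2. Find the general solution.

x_1(t) = 2K_1e^(-t)sin(t) + K_1e^(-t)cos(t) + K_2e^(-t)sin(t) - 2K_2e^(-t)cos(t), x_2(t) = -3K_1e^(-t)sin(t) - K_1e^(-t)cos(t) - K_2e^(-t)sin(t) + 3K_2e^(-t)cos(t)

Coefficient matrix A = [[6, 5], [-10, -8]].
Characteristic polynomial det(A - λI) = λ^2 + 2λ + 2 = 0.
Eigenvalues λ = -1 ± i (complex conjugate pair).
For λ=-1+i: an eigenvector is (1,-1) - i(2,-3) = (1 - 2i, -1 + 3i).
A real fundamental pair from Re and Im of e^((-1+i)t)v: X_1 = e^(-t)(cos(t)·(1,-1) + sin(t)·(2,-3)), X_2 = e^(-t)(sin(t)·(1,-1) - cos(t)·(2,-3)).
General solution: K_1X_1 + K_2X_2.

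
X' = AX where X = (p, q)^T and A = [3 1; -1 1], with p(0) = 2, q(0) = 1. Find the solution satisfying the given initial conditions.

Coefficient matrix A = [[3, 1], [-1, 1]].
Characteristic polynomial det(A - λI) = λ^2 - 4λ + 4 = 0.
Single eigenvalue λ = 2 with algebraic multiplicity 2.
Eigenvector v = (1,-1); generalized eigenvector w with (A-λI)w=v is (1,0).
General solution: e^(2t)[c_1·v + c_2·(t·v + w)].
Applying p(0)=2, q(0)=1 gives c_1=-1, c_2=3.

p(t) = 3te^(2t) + 2e^(2t), q(t) = -3te^(2t) + e^(2t)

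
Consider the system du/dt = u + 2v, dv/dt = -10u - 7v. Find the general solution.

u(t) = K_1e^(-3t)cos(2t) + K_2e^(-3t)sin(2t), v(t) = -K_1e^(-3t)sin(2t) - 2K_1e^(-3t)cos(2t) - 2K_2e^(-3t)sin(2t) + K_2e^(-3t)cos(2t)

Coefficient matrix A = [[1, 2], [-10, -7]].
Characteristic polynomial det(A - λI) = λ^2 + 6λ + 13 = 0.
Eigenvalues λ = -3 ± 2i (complex conjugate pair).
For λ=-3+2i: an eigenvector is (1,-2) - i(0,-1) = (1, -2 + i).
A real fundamental pair from Re and Im of e^((-3+2i)t)v: X_1 = e^(-3t)(cos(2t)·(1,-2) + sin(2t)·(0,-1)), X_2 = e^(-3t)(sin(2t)·(1,-2) - cos(2t)·(0,-1)).
General solution: K_1X_1 + K_2X_2.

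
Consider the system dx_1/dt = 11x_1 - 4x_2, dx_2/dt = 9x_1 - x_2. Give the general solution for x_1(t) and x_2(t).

Coefficient matrix A = [[11, -4], [9, -1]].
Characteristic polynomial det(A - λI) = λ^2 - 10λ + 25 = 0.
Single eigenvalue λ = 5 with algebraic multiplicity 2.
Eigenvector v = (-2,-3); generalized eigenvector w with (A-λI)w=v is (1,2).
General solution: e^(5t)[c_1·v + c_2·(t·v + w)].

x_1(t) = -2c_1e^(5t) - 2c_2te^(5t) + c_2e^(5t), x_2(t) = -3c_1e^(5t) - 3c_2te^(5t) + 2c_2e^(5t)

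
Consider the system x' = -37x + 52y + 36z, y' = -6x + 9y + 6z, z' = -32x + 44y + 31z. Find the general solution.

x(t) = K_1e^(-t) + 6K_2e^(t) + 4K_3e^(3t), y(t) = 3K_2e^(t) + K_3e^(3t), z(t) = K_1e^(-t) + 2K_2e^(t) + 3K_3e^(3t)

Coefficient matrix A = [[-37, 52, 36], [-6, 9, 6], [-32, 44, 31]].
det(A - λI) = 0 gives eigenvalues λ = -1, 1, 3.
For λ=-1: eigenvector (1,0,1).
For λ=1: eigenvector (6,3,2).
For λ=3: eigenvector (4,1,3).
General solution: K_1e^(-t)(1,0,1) + K_2e^(t)(6,3,2) + K_3e^(3t)(4,1,3).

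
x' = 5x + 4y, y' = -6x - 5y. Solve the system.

Coefficient matrix A = [[5, 4], [-6, -5]].
Characteristic polynomial det(A - λI) = λ^2 - 1 = 0.
Eigenvalues λ = -1, 1.
For λ=-1: (A-λI) row 1 is [6, 4], so an eigenvector is (-2, 3).
For λ=1: (A-λI) row 1 is [4, 4], so an eigenvector is (-1, 1).
General solution: c_1e^(-t)(-2,3) + c_2e^(t)(-1,1).

x(t) = -2c_1e^(-t) - c_2e^(t), y(t) = 3c_1e^(-t) + c_2e^(t)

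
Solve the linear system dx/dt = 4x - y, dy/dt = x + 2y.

x(t) = -C_1e^(3t) - C_2te^(3t) + 2C_2e^(3t), y(t) = -C_1e^(3t) - C_2te^(3t) + 3C_2e^(3t)

Coefficient matrix A = [[4, -1], [1, 2]].
Characteristic polynomial det(A - λI) = λ^2 - 6λ + 9 = 0.
Single eigenvalue λ = 3 with algebraic multiplicity 2.
Eigenvector v = (-1,-1); generalized eigenvector w with (A-λI)w=v is (2,3).
General solution: e^(3t)[C_1·v + C_2·(t·v + w)].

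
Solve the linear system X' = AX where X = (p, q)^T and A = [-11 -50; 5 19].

p(t) = -3c_1e^(4t)sin(5t) + c_1e^(4t)cos(5t) + c_2e^(4t)sin(5t) + 3c_2e^(4t)cos(5t), q(t) = c_1e^(4t)sin(5t) - c_2e^(4t)cos(5t)

Coefficient matrix A = [[-11, -50], [5, 19]].
Characteristic polynomial det(A - λI) = λ^2 - 8λ + 41 = 0.
Eigenvalues λ = 4 ± 5i (complex conjugate pair).
For λ=4+5i: an eigenvector is (1,0) - i(-3,1) = (1 + 3i, 0 - i).
A real fundamental pair from Re and Im of e^((4+5i)t)v: X_1 = e^(4t)(cos(5t)·(1,0) + sin(5t)·(-3,1)), X_2 = e^(4t)(sin(5t)·(1,0) - cos(5t)·(-3,1)).
General solution: c_1X_1 + c_2X_2.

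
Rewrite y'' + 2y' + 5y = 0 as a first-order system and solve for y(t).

Let x_1 = y, x_2 = y'. Then x_1' = x_2 and x_2' = -5x_1 - 2x_2.
A = [[0,1],[-5,-2]]; det(A-λI) = λ^2 + 2λ + 5.
Eigenvalues λ = -1 ± 2i.

y(t) = C_1e^(-t)cos(2t) + C_2e^(-t)sin(2t)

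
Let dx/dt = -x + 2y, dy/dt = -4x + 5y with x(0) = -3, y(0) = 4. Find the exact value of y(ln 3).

348

A = [[-1,2],[-4,5]]; eigenvalues λ = 3, 1.
Eigenvectors: (-1,-2) for λ=3, (1,1) for λ=1.
From the initial condition, c_1 = -7, c_2 = -10.
y(ln 3) = (-7)(3^3)(-2) + (-10)(3^1)(1) = 348.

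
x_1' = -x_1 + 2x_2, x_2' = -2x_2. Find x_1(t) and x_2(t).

x_1(t) = -2c_1e^(-2t) + c_2e^(-t), x_2(t) = c_1e^(-2t)

Coefficient matrix A = [[-1, 2], [0, -2]].
Characteristic polynomial det(A - λI) = λ^2 + 3λ + 2 = 0.
Eigenvalues λ = -2, -1.
For λ=-2: (A-λI) row 1 is [1, 2], so an eigenvector is (-2, 1).
For λ=-1: (A-λI) row 1 is [0, 2], so an eigenvector is (1, 0).
General solution: c_1e^(-2t)(-2,1) + c_2e^(-t)(1,0).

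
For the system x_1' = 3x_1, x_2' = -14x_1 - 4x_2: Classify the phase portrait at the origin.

A = [[3,0],[-14,-4]]; det(A-λI) = λ^2 + λ - 12.
λ = 3, -4: opposite signs.

saddle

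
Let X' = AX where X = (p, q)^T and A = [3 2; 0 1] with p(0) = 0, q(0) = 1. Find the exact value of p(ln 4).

A = [[3,2],[0,1]]; eigenvalues λ = 3, 1.
Eigenvectors: (1,0) for λ=3, (-1,1) for λ=1.
From the initial condition, c_1 = 1, c_2 = 1.
p(ln 4) = (1)(4^3)(1) + (1)(4^1)(-1) = 60.

60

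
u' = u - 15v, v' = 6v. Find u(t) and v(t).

Coefficient matrix A = [[1, -15], [0, 6]].
Characteristic polynomial det(A - λI) = λ^2 - 7λ + 6 = 0.
Eigenvalues λ = 1, 6.
For λ=1: (A-λI) row 1 is [0, -15], so an eigenvector is (1, 0).
For λ=6: (A-λI) row 1 is [-5, -15], so an eigenvector is (3, -1).
General solution: C_1e^(t)(1,0) + C_2e^(6t)(3,-1).

u(t) = C_1e^(t) + 3C_2e^(6t), v(t) = -C_2e^(6t)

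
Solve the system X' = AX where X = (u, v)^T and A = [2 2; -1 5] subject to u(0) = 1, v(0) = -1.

Coefficient matrix A = [[2, 2], [-1, 5]].
Characteristic polynomial det(A - λI) = λ^2 - 7λ + 12 = 0.
Eigenvalues λ = 3, 4.
For λ=3: (A-λI) row 1 is [-1, 2], so an eigenvector is (-2, -1).
For λ=4: (A-λI) row 1 is [-2, 2], so an eigenvector is (-1, -1).
General solution: K_1e^(3t)(-2,-1) + K_2e^(4t)(-1,-1).
Applying u(0)=1, v(0)=-1 gives K_1=-2, K_2=3.

u(t) = -3e^(4t) + 4e^(3t), v(t) = -3e^(4t) + 2e^(3t)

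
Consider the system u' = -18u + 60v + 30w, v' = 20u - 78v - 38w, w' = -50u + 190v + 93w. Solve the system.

u(t) = -3c_1e^(2t) + 2c_3e^(-3t), v(t) = 4c_1e^(2t) + c_2e^(-2t) - 2c_3e^(-3t), w(t) = -10c_1e^(2t) - 2c_2e^(-2t) + 5c_3e^(-3t)

Coefficient matrix A = [[-18, 60, 30], [20, -78, -38], [-50, 190, 93]].
det(A - λI) = 0 gives eigenvalues λ = 2, -2, -3.
For λ=2: eigenvector (-3,4,-10).
For λ=-2: eigenvector (0,1,-2).
For λ=-3: eigenvector (2,-2,5).
General solution: c_1e^(2t)(-3,4,-10) + c_2e^(-2t)(0,1,-2) + c_3e^(-3t)(2,-2,5).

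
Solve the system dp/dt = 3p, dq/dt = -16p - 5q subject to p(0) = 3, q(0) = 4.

Coefficient matrix A = [[3, 0], [-16, -5]].
Characteristic polynomial det(A - λI) = λ^2 + 2λ - 15 = 0.
Eigenvalues λ = 3, -5.
For λ=3: (A-λI) row 2 is [-16, -8], so an eigenvector is (-1, 2).
For λ=-5: (A-λI) row 1 is [8, 0], so an eigenvector is (0, -1).
General solution: K_1e^(3t)(-1,2) + K_2e^(-5t)(0,-1).
Applying p(0)=3, q(0)=4 gives K_1=-3, K_2=-10.

p(t) = 3e^(3t), q(t) = -6e^(3t) + 10e^(-5t)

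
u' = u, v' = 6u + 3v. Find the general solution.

Coefficient matrix A = [[1, 0], [6, 3]].
Characteristic polynomial det(A - λI) = λ^2 - 4λ + 3 = 0.
Eigenvalues λ = 1, 3.
For λ=1: (A-λI) row 2 is [6, 2], so an eigenvector is (-1, 3).
For λ=3: (A-λI) row 1 is [-2, 0], so an eigenvector is (0, 1).
General solution: K_1e^(t)(-1,3) + K_2e^(3t)(0,1).

u(t) = -K_1e^(t), v(t) = 3K_1e^(t) + K_2e^(3t)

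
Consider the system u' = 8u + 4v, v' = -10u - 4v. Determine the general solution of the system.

Coefficient matrix A = [[8, 4], [-10, -4]].
Characteristic polynomial det(A - λI) = λ^2 - 4λ + 8 = 0.
Eigenvalues λ = 2 ± 2i (complex conjugate pair).
For λ=2+2i: an eigenvector is (-1,2) - i(1,-1) = (-1 - i, 2 + i).
A real fundamental pair from Re and Im of e^((2+2i)t)v: X_1 = e^(2t)(cos(2t)·(-1,2) + sin(2t)·(1,-1)), X_2 = e^(2t)(sin(2t)·(-1,2) - cos(2t)·(1,-1)).
General solution: C_1X_1 + C_2X_2.

u(t) = C_1e^(2t)sin(2t) - C_1e^(2t)cos(2t) - C_2e^(2t)sin(2t) - C_2e^(2t)cos(2t), v(t) = -C_1e^(2t)sin(2t) + 2C_1e^(2t)cos(2t) + 2C_2e^(2t)sin(2t) + C_2e^(2t)cos(2t)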